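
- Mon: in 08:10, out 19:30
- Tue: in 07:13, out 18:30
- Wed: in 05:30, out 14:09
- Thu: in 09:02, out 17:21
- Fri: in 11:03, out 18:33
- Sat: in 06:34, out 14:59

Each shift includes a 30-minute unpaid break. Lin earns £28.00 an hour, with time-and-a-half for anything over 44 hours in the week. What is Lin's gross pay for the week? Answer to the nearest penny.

Mon: 08:10–19:30 = 11 h 20 min; less 30 min break → 10 h 50 min
Tue: 07:13–18:30 = 11 h 17 min; less 30 min break → 10 h 47 min
Wed: 05:30–14:09 = 8 h 39 min; less 30 min break → 8 h 9 min
Thu: 09:02–17:21 = 8 h 19 min; less 30 min break → 7 h 49 min
Fri: 11:03–18:33 = 7 h 30 min; less 30 min break → 7 h 0 min
Sat: 06:34–14:59 = 8 h 25 min; less 30 min break → 7 h 55 min
Total worked: 52 h 30 min = 3150 min.
Regular 44 h 0 min = 2640 min at £28.00/h; overtime 8 h 30 min = 510 min at £42.00/h.
Pay = (2640 × £28.00 + 510 × £42.00) ÷ 60 = £1589.00.

£1589.00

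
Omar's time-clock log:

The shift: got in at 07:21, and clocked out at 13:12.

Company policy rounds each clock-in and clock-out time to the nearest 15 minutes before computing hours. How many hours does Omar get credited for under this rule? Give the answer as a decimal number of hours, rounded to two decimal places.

6.00 hours

The shift: in 07:21→07:15, out 13:12→13:15; 6 h 0 min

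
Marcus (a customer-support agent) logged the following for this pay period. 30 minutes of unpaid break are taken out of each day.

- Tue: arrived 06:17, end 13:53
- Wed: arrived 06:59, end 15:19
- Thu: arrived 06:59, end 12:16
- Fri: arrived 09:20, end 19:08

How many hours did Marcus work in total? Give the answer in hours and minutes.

Tue: 06:17–13:53 = 7 h 36 min; less 30 min break → 7 h 6 min
Wed: 06:59–15:19 = 8 h 20 min; less 30 min break → 7 h 50 min
Thu: 06:59–12:16 = 5 h 17 min; less 30 min break → 4 h 47 min
Fri: 09:20–19:08 = 9 h 48 min; less 30 min break → 9 h 18 min
Total: 7 h 6 min + 7 h 50 min + 4 h 47 min + 9 h 18 min = 29 h 1 min.

29 h 1 min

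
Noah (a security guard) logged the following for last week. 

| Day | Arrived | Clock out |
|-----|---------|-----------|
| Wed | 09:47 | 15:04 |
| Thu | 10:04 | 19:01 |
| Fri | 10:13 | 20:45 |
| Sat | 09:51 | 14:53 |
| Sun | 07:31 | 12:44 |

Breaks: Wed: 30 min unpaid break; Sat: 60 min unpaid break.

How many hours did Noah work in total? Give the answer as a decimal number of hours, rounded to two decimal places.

Wed: 09:47–15:04 = 5 h 17 min; less 30 min break → 4 h 47 min
Thu: 10:04–19:01 = 8 h 57 min
Fri: 10:13–20:45 = 10 h 32 min
Sat: 09:51–14:53 = 5 h 2 min; less 60 min break → 4 h 2 min
Sun: 07:31–12:44 = 5 h 13 min
Total: 4 h 47 min + 8 h 57 min + 10 h 32 min + 4 h 2 min + 5 h 13 min = 33 h 31 min.

33.52 hours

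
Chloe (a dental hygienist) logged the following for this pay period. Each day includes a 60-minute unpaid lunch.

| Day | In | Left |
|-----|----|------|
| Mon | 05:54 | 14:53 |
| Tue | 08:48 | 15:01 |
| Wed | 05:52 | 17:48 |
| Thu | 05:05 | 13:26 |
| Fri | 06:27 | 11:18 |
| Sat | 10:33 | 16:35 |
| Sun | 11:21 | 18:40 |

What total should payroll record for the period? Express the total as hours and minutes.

Mon: 05:54–14:53 = 8 h 59 min; less 60 min break → 7 h 59 min
Tue: 08:48–15:01 = 6 h 13 min; less 60 min break → 5 h 13 min
Wed: 05:52–17:48 = 11 h 56 min; less 60 min break → 10 h 56 min
Thu: 05:05–13:26 = 8 h 21 min; less 60 min break → 7 h 21 min
Fri: 06:27–11:18 = 4 h 51 min; less 60 min break → 3 h 51 min
Sat: 10:33–16:35 = 6 h 2 min; less 60 min break → 5 h 2 min
Sun: 11:21–18:40 = 7 h 19 min; less 60 min break → 6 h 19 min
Total: 7 h 59 min + 5 h 13 min + 10 h 56 min + 7 h 21 min + 3 h 51 min + 5 h 2 min + 6 h 19 min = 46 h 41 min.

46 h 41 min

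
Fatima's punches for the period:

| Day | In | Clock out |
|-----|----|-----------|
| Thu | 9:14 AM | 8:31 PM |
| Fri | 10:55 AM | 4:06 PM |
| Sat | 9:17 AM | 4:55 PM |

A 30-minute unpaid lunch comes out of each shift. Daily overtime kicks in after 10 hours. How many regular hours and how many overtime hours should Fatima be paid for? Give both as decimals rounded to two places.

Thu: 9:14 AM–8:31 PM = 11 h 17 min; less 30 min break → 10 h 47 min
Fri: 10:55 AM–4:06 PM = 5 h 11 min; less 30 min break → 4 h 41 min
Sat: 9:17 AM–4:55 PM = 7 h 38 min; less 30 min break → 7 h 8 min
Thu reg 10 h 0 min / OT 0 h 47 min; Fri reg 4 h 41 min / OT 0 h 0 min; Sat reg 7 h 8 min / OT 0 h 0 min.
Totals: regular 21 h 49 min, overtime 0 h 47 min.

Regular 21.82 hours, overtime 0.78 hours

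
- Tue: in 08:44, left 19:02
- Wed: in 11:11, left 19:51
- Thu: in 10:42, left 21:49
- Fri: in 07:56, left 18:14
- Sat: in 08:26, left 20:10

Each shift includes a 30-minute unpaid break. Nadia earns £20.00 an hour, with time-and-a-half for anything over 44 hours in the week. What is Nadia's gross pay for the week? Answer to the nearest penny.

Tue: 08:44–19:02 = 10 h 18 min; less 30 min break → 9 h 48 min
Wed: 11:11–19:51 = 8 h 40 min; less 30 min break → 8 h 10 min
Thu: 10:42–21:49 = 11 h 7 min; less 30 min break → 10 h 37 min
Fri: 07:56–18:14 = 10 h 18 min; less 30 min break → 9 h 48 min
Sat: 08:26–20:10 = 11 h 44 min; less 30 min break → 11 h 14 min
Total worked: 49 h 37 min = 2977 min.
Regular 44 h 0 min = 2640 min at £20.00/h; overtime 5 h 37 min = 337 min at £30.00/h.
Pay = (2640 × £20.00 + 337 × £30.00) ÷ 60 = £1048.50.

£1048.50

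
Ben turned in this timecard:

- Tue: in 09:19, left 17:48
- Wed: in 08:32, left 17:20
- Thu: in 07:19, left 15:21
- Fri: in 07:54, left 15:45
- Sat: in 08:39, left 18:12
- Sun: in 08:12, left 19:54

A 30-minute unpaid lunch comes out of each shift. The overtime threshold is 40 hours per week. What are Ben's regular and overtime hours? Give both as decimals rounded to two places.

Regular 40.00 hours, overtime 11.42 hours

Tue: 09:19–17:48 = 8 h 29 min; less 30 min break → 7 h 59 min
Wed: 08:32–17:20 = 8 h 48 min; less 30 min break → 8 h 18 min
Thu: 07:19–15:21 = 8 h 2 min; less 30 min break → 7 h 32 min
Fri: 07:54–15:45 = 7 h 51 min; less 30 min break → 7 h 21 min
Sat: 08:39–18:12 = 9 h 33 min; less 30 min break → 9 h 3 min
Sun: 08:12–19:54 = 11 h 42 min; less 30 min break → 11 h 12 min
Total worked: 51 h 25 min = 51.42 h.
Threshold 40 h → overtime 11 h 25 min, regular 40 h 0 min.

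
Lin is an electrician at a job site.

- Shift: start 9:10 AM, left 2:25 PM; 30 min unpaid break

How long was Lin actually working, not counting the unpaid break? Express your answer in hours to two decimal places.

Shift: 9:10 AM–2:25 PM = 5 h 15 min; less 30 min break → 4 h 45 min

4.75 hours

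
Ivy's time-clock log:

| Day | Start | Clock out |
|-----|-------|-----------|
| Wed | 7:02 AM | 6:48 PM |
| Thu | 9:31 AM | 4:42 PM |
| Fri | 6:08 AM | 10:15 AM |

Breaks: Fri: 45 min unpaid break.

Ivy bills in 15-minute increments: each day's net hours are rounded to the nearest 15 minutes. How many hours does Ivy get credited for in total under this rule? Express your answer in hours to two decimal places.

22.25 hours

Wed: 7:02 AM–6:48 PM = 11 h 46 min → rounds to 11 h 45 min
Thu: 9:31 AM–4:42 PM = 7 h 11 min → rounds to 7 h 15 min
Fri: 6:08 AM–10:15 AM = 4 h 7 min − 45 min = 3 h 22 min → rounds to 3 h 15 min
Total credited: 22 h 15 min.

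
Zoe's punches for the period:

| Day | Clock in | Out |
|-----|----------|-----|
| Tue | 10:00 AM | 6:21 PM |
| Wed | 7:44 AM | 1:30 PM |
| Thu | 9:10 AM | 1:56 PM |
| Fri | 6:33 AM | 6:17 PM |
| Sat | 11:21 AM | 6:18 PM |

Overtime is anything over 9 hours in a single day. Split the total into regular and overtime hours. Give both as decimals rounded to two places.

Regular 34.83 hours, overtime 2.73 hours

Tue: 10:00 AM–6:21 PM = 8 h 21 min
Wed: 7:44 AM–1:30 PM = 5 h 46 min
Thu: 9:10 AM–1:56 PM = 4 h 46 min
Fri: 6:33 AM–6:17 PM = 11 h 44 min
Sat: 11:21 AM–6:18 PM = 6 h 57 min
Tue reg 8 h 21 min / OT 0 h 0 min; Wed reg 5 h 46 min / OT 0 h 0 min; Thu reg 4 h 46 min / OT 0 h 0 min; Fri reg 9 h 0 min / OT 2 h 44 min; Sat reg 6 h 57 min / OT 0 h 0 min.
Totals: regular 34 h 50 min, overtime 2 h 44 min.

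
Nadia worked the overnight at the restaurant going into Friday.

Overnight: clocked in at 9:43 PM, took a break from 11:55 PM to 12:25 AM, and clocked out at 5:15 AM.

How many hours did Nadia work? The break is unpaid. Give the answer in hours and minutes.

Overnight: 9:43 PM → midnight = 2 h 17 min; midnight → 5:15 AM = 5 h 15 min; span 7 h 32 min; less 30 min break → 7 h 2 min

7 h 2 min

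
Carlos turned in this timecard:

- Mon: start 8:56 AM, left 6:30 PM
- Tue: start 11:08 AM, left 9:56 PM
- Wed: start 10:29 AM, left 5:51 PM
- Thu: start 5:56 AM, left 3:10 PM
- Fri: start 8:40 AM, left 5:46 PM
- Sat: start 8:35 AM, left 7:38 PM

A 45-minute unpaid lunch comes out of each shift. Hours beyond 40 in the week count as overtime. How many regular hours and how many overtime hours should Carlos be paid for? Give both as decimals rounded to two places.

Regular 40.00 hours, overtime 12.62 hours

Mon: 8:56 AM–6:30 PM = 9 h 34 min; less 45 min break → 8 h 49 min
Tue: 11:08 AM–9:56 PM = 10 h 48 min; less 45 min break → 10 h 3 min
Wed: 10:29 AM–5:51 PM = 7 h 22 min; less 45 min break → 6 h 37 min
Thu: 5:56 AM–3:10 PM = 9 h 14 min; less 45 min break → 8 h 29 min
Fri: 8:40 AM–5:46 PM = 9 h 6 min; less 45 min break → 8 h 21 min
Sat: 8:35 AM–7:38 PM = 11 h 3 min; less 45 min break → 10 h 18 min
Total worked: 52 h 37 min = 52.62 h.
Threshold 40 h → overtime 12 h 37 min, regular 40 h 0 min.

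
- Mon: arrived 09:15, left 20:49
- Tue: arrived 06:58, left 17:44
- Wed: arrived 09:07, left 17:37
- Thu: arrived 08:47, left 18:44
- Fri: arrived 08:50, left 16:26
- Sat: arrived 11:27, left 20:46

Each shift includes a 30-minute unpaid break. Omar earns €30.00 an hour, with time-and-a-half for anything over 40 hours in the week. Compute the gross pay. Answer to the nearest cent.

Mon: 09:15–20:49 = 11 h 34 min; less 30 min break → 11 h 4 min
Tue: 06:58–17:44 = 10 h 46 min; less 30 min break → 10 h 16 min
Wed: 09:07–17:37 = 8 h 30 min; less 30 min break → 8 h 0 min
Thu: 08:47–18:44 = 9 h 57 min; less 30 min break → 9 h 27 min
Fri: 08:50–16:26 = 7 h 36 min; less 30 min break → 7 h 6 min
Sat: 11:27–20:46 = 9 h 19 min; less 30 min break → 8 h 49 min
Total worked: 54 h 42 min = 3282 min.
Regular 40 h 0 min = 2400 min at €30.00/h; overtime 14 h 42 min = 882 min at €45.00/h.
Pay = (2400 × €30.00 + 882 × €45.00) ÷ 60 = €1861.50.

€1861.50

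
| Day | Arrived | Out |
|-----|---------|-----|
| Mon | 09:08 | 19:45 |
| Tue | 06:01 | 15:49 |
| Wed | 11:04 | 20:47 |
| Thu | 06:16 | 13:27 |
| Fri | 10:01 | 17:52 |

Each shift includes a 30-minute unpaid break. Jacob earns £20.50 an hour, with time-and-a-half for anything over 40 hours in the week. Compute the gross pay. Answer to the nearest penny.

£902.00

Mon: 09:08–19:45 = 10 h 37 min; less 30 min break → 10 h 7 min
Tue: 06:01–15:49 = 9 h 48 min; less 30 min break → 9 h 18 min
Wed: 11:04–20:47 = 9 h 43 min; less 30 min break → 9 h 13 min
Thu: 06:16–13:27 = 7 h 11 min; less 30 min break → 6 h 41 min
Fri: 10:01–17:52 = 7 h 51 min; less 30 min break → 7 h 21 min
Total worked: 42 h 40 min = 2560 min.
Regular 40 h 0 min = 2400 min at £20.50/h; overtime 2 h 40 min = 160 min at £30.75/h.
Pay = (2400 × £20.50 + 160 × £30.75) ÷ 60 = £902.00.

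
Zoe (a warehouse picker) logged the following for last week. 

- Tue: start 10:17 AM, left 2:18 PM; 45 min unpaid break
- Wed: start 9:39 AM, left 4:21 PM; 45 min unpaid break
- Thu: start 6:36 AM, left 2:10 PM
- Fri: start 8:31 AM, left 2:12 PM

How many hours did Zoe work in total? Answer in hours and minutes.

22 h 28 min

Tue: 10:17 AM–2:18 PM = 4 h 1 min; less 45 min break → 3 h 16 min
Wed: 9:39 AM–4:21 PM = 6 h 42 min; less 45 min break → 5 h 57 min
Thu: 6:36 AM–2:10 PM = 7 h 34 min
Fri: 8:31 AM–2:12 PM = 5 h 41 min
Total: 3 h 16 min + 5 h 57 min + 7 h 34 min + 5 h 41 min = 22 h 28 min.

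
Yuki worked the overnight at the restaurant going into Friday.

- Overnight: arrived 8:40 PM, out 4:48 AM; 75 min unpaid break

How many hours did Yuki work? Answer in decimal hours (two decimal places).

Overnight: 8:40 PM → midnight = 3 h 20 min; midnight → 4:48 AM = 4 h 48 min; span 8 h 8 min; less 75 min break → 6 h 53 min

6.88 hours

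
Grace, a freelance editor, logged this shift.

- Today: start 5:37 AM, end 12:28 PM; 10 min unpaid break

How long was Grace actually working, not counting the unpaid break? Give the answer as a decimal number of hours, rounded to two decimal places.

6.68 hours

Today: 5:37 AM–12:28 PM = 6 h 51 min; less 10 min break → 6 h 41 min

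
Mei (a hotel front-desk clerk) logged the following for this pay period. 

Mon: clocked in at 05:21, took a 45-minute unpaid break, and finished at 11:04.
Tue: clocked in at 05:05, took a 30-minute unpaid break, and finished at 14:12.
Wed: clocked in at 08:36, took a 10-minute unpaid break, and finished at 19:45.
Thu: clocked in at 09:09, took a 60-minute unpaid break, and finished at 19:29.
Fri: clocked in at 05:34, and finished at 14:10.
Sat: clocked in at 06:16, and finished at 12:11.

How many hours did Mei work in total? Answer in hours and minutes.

Mon: 05:21–11:04 = 5 h 43 min; less 45 min break → 4 h 58 min
Tue: 05:05–14:12 = 9 h 7 min; less 30 min break → 8 h 37 min
Wed: 08:36–19:45 = 11 h 9 min; less 10 min break → 10 h 59 min
Thu: 09:09–19:29 = 10 h 20 min; less 60 min break → 9 h 20 min
Fri: 05:34–14:10 = 8 h 36 min
Sat: 06:16–12:11 = 5 h 55 min
Total: 4 h 58 min + 8 h 37 min + 10 h 59 min + 9 h 20 min + 8 h 36 min + 5 h 55 min = 48 h 25 min.

48 h 25 min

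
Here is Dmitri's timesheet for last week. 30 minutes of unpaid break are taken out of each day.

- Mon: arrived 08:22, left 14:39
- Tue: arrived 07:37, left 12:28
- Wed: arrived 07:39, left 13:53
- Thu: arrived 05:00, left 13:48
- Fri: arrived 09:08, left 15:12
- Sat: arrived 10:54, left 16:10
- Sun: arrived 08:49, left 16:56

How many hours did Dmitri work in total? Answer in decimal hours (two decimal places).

Mon: 08:22–14:39 = 6 h 17 min; less 30 min break → 5 h 47 min
Tue: 07:37–12:28 = 4 h 51 min; less 30 min break → 4 h 21 min
Wed: 07:39–13:53 = 6 h 14 min; less 30 min break → 5 h 44 min
Thu: 05:00–13:48 = 8 h 48 min; less 30 min break → 8 h 18 min
Fri: 09:08–15:12 = 6 h 4 min; less 30 min break → 5 h 34 min
Sat: 10:54–16:10 = 5 h 16 min; less 30 min break → 4 h 46 min
Sun: 08:49–16:56 = 8 h 7 min; less 30 min break → 7 h 37 min
Total: 5 h 47 min + 4 h 21 min + 5 h 44 min + 8 h 18 min + 5 h 34 min + 4 h 46 min + 7 h 37 min = 42 h 7 min.

42.12 hours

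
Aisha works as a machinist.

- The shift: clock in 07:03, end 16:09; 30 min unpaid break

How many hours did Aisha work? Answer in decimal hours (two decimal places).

The shift: 07:03–16:09 = 9 h 6 min; less 30 min break → 8 h 36 min

8.60 hours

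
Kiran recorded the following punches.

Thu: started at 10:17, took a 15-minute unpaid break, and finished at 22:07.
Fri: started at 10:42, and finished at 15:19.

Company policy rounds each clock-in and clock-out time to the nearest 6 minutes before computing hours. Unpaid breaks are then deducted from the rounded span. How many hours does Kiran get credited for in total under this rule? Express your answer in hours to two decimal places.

Thu: in 10:17→10:18, out 22:07→22:06; 11 h 48 min − 15 min = 11 h 33 min
Fri: in 10:42→10:42, out 15:19→15:18; 4 h 36 min
Total credited: 16 h 9 min.

16.15 hours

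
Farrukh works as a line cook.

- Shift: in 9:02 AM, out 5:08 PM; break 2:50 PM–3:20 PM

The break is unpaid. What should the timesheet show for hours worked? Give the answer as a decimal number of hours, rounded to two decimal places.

Shift: 9:02 AM–5:08 PM = 8 h 6 min; less 30 min break → 7 h 36 min

7.60 hours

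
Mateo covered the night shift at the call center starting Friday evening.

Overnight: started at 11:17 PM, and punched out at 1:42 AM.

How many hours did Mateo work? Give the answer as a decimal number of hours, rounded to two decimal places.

Overnight: 11:17 PM → midnight = 0 h 43 min; midnight → 1:42 AM = 1 h 42 min; span 2 h 25 min

2.42 hours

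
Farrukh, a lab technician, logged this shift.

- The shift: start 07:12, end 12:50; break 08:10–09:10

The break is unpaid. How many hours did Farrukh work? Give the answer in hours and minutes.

The shift: 07:12–12:50 = 5 h 38 min; less 60 min break → 4 h 38 min

4 h 38 min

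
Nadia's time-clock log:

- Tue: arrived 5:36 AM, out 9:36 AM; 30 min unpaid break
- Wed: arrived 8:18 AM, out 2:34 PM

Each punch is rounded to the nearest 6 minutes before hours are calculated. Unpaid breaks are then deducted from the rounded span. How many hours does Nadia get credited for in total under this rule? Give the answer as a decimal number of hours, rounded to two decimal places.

9.80 hours

Tue: in 5:36 AM→5:36 AM, out 9:36 AM→9:36 AM; 4 h 0 min − 30 min = 3 h 30 min
Wed: in 8:18 AM→8:18 AM, out 2:34 PM→2:36 PM; 6 h 18 min
Total credited: 9 h 48 min.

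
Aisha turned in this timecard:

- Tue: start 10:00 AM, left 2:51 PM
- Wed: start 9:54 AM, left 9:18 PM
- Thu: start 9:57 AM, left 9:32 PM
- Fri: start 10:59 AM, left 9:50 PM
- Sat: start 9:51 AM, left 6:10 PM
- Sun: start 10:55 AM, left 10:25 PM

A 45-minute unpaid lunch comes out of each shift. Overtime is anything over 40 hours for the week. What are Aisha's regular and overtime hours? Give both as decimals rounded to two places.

Regular 40.00 hours, overtime 14.00 hours

Tue: 10:00 AM–2:51 PM = 4 h 51 min; less 45 min break → 4 h 6 min
Wed: 9:54 AM–9:18 PM = 11 h 24 min; less 45 min break → 10 h 39 min
Thu: 9:57 AM–9:32 PM = 11 h 35 min; less 45 min break → 10 h 50 min
Fri: 10:59 AM–9:50 PM = 10 h 51 min; less 45 min break → 10 h 6 min
Sat: 9:51 AM–6:10 PM = 8 h 19 min; less 45 min break → 7 h 34 min
Sun: 10:55 AM–10:25 PM = 11 h 30 min; less 45 min break → 10 h 45 min
Total worked: 54 h 0 min = 54.00 h.
Threshold 40 h → overtime 14 h 0 min, regular 40 h 0 min.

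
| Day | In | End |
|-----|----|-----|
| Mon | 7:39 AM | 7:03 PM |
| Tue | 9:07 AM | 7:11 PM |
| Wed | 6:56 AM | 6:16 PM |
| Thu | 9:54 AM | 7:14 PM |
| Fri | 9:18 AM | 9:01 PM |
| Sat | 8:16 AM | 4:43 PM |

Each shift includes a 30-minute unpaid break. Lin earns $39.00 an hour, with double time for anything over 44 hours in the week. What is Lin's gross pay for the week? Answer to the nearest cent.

$2909.40

Mon: 7:39 AM–7:03 PM = 11 h 24 min; less 30 min break → 10 h 54 min
Tue: 9:07 AM–7:11 PM = 10 h 4 min; less 30 min break → 9 h 34 min
Wed: 6:56 AM–6:16 PM = 11 h 20 min; less 30 min break → 10 h 50 min
Thu: 9:54 AM–7:14 PM = 9 h 20 min; less 30 min break → 8 h 50 min
Fri: 9:18 AM–9:01 PM = 11 h 43 min; less 30 min break → 11 h 13 min
Sat: 8:16 AM–4:43 PM = 8 h 27 min; less 30 min break → 7 h 57 min
Total worked: 59 h 18 min = 3558 min.
Regular 44 h 0 min = 2640 min at $39.00/h; overtime 15 h 18 min = 918 min at $78.00/h.
Pay = (2640 × $39.00 + 918 × $78.00) ÷ 60 = $2909.40.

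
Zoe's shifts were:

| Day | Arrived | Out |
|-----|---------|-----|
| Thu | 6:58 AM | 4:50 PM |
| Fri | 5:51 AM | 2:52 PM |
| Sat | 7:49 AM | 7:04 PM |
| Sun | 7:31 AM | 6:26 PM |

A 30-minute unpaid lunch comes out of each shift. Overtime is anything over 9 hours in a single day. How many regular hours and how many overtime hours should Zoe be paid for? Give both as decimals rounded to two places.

Regular 35.52 hours, overtime 3.53 hours

Thu: 6:58 AM–4:50 PM = 9 h 52 min; less 30 min break → 9 h 22 min
Fri: 5:51 AM–2:52 PM = 9 h 1 min; less 30 min break → 8 h 31 min
Sat: 7:49 AM–7:04 PM = 11 h 15 min; less 30 min break → 10 h 45 min
Sun: 7:31 AM–6:26 PM = 10 h 55 min; less 30 min break → 10 h 25 min
Thu reg 9 h 0 min / OT 0 h 22 min; Fri reg 8 h 31 min / OT 0 h 0 min; Sat reg 9 h 0 min / OT 1 h 45 min; Sun reg 9 h 0 min / OT 1 h 25 min.
Totals: regular 35 h 31 min, overtime 3 h 32 min.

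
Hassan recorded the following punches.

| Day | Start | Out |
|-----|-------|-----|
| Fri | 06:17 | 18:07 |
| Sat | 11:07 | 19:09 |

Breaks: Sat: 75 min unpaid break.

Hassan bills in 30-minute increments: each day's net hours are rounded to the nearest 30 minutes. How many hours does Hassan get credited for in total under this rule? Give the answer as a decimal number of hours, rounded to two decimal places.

19.00 hours

Fri: 06:17–18:07 = 11 h 50 min → rounds to 12 h 0 min
Sat: 11:07–19:09 = 8 h 2 min − 75 min = 6 h 47 min → rounds to 7 h 0 min
Total credited: 19 h 0 min.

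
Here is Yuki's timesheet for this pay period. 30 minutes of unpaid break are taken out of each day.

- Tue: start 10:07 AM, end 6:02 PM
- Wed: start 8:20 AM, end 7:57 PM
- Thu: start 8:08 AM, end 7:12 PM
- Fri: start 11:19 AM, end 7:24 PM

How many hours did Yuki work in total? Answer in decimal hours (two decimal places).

Tue: 10:07 AM–6:02 PM = 7 h 55 min; less 30 min break → 7 h 25 min
Wed: 8:20 AM–7:57 PM = 11 h 37 min; less 30 min break → 11 h 7 min
Thu: 8:08 AM–7:12 PM = 11 h 4 min; less 30 min break → 10 h 34 min
Fri: 11:19 AM–7:24 PM = 8 h 5 min; less 30 min break → 7 h 35 min
Total: 7 h 25 min + 11 h 7 min + 10 h 34 min + 7 h 35 min = 36 h 41 min.

36.68 hours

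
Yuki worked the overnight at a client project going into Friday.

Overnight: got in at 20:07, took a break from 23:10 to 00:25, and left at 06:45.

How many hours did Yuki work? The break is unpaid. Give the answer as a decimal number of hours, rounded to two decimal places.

9.38 hours

Overnight: 20:07 → midnight = 3 h 53 min; midnight → 06:45 = 6 h 45 min; span 10 h 38 min; less 75 min break → 9 h 23 min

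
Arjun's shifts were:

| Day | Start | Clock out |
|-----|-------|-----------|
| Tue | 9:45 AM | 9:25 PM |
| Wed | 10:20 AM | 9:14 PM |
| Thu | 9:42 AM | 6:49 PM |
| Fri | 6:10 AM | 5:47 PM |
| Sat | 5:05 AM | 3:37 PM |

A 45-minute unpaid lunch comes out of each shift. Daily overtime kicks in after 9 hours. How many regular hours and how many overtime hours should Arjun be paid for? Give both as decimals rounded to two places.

Tue: 9:45 AM–9:25 PM = 11 h 40 min; less 45 min break → 10 h 55 min
Wed: 10:20 AM–9:14 PM = 10 h 54 min; less 45 min break → 10 h 9 min
Thu: 9:42 AM–6:49 PM = 9 h 7 min; less 45 min break → 8 h 22 min
Fri: 6:10 AM–5:47 PM = 11 h 37 min; less 45 min break → 10 h 52 min
Sat: 5:05 AM–3:37 PM = 10 h 32 min; less 45 min break → 9 h 47 min
Tue reg 9 h 0 min / OT 1 h 55 min; Wed reg 9 h 0 min / OT 1 h 9 min; Thu reg 8 h 22 min / OT 0 h 0 min; Fri reg 9 h 0 min / OT 1 h 52 min; Sat reg 9 h 0 min / OT 0 h 47 min.
Totals: regular 44 h 22 min, overtime 5 h 43 min.

Regular 44.37 hours, overtime 5.72 hours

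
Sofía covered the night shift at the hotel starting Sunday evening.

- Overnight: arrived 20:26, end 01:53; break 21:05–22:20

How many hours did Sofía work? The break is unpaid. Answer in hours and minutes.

4 h 12 min

Overnight: 20:26 → midnight = 3 h 34 min; midnight → 01:53 = 1 h 53 min; span 5 h 27 min; less 75 min break → 4 h 12 min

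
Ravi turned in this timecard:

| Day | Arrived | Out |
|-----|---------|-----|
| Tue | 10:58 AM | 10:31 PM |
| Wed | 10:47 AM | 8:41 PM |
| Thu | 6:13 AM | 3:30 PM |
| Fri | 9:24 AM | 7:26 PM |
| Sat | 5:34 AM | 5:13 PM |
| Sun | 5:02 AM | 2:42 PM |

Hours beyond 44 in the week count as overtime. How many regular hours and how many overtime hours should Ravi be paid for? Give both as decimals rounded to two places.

Regular 44.00 hours, overtime 18.08 hours

Tue: 10:58 AM–10:31 PM = 11 h 33 min
Wed: 10:47 AM–8:41 PM = 9 h 54 min
Thu: 6:13 AM–3:30 PM = 9 h 17 min
Fri: 9:24 AM–7:26 PM = 10 h 2 min
Sat: 5:34 AM–5:13 PM = 11 h 39 min
Sun: 5:02 AM–2:42 PM = 9 h 40 min
Total worked: 62 h 5 min = 62.08 h.
Threshold 44 h → overtime 18 h 5 min, regular 44 h 0 min.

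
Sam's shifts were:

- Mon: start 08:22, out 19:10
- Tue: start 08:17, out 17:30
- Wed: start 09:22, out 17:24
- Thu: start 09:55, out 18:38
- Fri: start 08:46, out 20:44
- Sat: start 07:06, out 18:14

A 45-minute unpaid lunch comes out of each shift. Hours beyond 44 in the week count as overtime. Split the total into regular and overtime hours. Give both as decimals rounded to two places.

Mon: 08:22–19:10 = 10 h 48 min; less 45 min break → 10 h 3 min
Tue: 08:17–17:30 = 9 h 13 min; less 45 min break → 8 h 28 min
Wed: 09:22–17:24 = 8 h 2 min; less 45 min break → 7 h 17 min
Thu: 09:55–18:38 = 8 h 43 min; less 45 min break → 7 h 58 min
Fri: 08:46–20:44 = 11 h 58 min; less 45 min break → 11 h 13 min
Sat: 07:06–18:14 = 11 h 8 min; less 45 min break → 10 h 23 min
Total worked: 55 h 22 min = 55.37 h.
Threshold 44 h → overtime 11 h 22 min, regular 44 h 0 min.

Regular 44.00 hours, overtime 11.37 hours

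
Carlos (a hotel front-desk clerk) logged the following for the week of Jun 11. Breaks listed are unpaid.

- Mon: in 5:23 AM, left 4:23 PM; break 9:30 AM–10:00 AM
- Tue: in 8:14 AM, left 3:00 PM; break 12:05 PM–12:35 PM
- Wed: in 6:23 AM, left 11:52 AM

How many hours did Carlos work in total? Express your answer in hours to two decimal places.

22.25 hours

Mon: 5:23 AM–4:23 PM = 11 h 0 min; less 30 min break → 10 h 30 min
Tue: 8:14 AM–3:00 PM = 6 h 46 min; less 30 min break → 6 h 16 min
Wed: 6:23 AM–11:52 AM = 5 h 29 min
Total: 10 h 30 min + 6 h 16 min + 5 h 29 min = 22 h 15 min.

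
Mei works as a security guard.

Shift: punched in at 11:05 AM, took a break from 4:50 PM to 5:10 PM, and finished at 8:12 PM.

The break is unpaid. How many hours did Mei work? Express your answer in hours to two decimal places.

Shift: 11:05 AM–8:12 PM = 9 h 7 min; less 20 min break → 8 h 47 min

8.78 hours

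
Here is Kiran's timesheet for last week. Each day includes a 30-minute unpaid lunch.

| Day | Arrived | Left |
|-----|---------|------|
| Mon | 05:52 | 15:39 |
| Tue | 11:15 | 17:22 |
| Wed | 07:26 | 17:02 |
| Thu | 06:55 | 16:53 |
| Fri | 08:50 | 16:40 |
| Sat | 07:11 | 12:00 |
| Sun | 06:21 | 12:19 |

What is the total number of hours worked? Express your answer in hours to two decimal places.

Mon: 05:52–15:39 = 9 h 47 min; less 30 min break → 9 h 17 min
Tue: 11:15–17:22 = 6 h 7 min; less 30 min break → 5 h 37 min
Wed: 07:26–17:02 = 9 h 36 min; less 30 min break → 9 h 6 min
Thu: 06:55–16:53 = 9 h 58 min; less 30 min break → 9 h 28 min
Fri: 08:50–16:40 = 7 h 50 min; less 30 min break → 7 h 20 min
Sat: 07:11–12:00 = 4 h 49 min; less 30 min break → 4 h 19 min
Sun: 06:21–12:19 = 5 h 58 min; less 30 min break → 5 h 28 min
Total: 9 h 17 min + 5 h 37 min + 9 h 6 min + 9 h 28 min + 7 h 20 min + 4 h 19 min + 5 h 28 min = 50 h 35 min.

50.58 hours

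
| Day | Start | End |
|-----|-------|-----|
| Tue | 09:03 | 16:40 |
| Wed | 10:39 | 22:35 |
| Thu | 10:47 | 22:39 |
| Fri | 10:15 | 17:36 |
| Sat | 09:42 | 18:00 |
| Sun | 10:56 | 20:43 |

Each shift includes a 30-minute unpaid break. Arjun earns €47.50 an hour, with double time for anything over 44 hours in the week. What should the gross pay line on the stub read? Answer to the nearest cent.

€3025.75

Tue: 09:03–16:40 = 7 h 37 min; less 30 min break → 7 h 7 min
Wed: 10:39–22:35 = 11 h 56 min; less 30 min break → 11 h 26 min
Thu: 10:47–22:39 = 11 h 52 min; less 30 min break → 11 h 22 min
Fri: 10:15–17:36 = 7 h 21 min; less 30 min break → 6 h 51 min
Sat: 09:42–18:00 = 8 h 18 min; less 30 min break → 7 h 48 min
Sun: 10:56–20:43 = 9 h 47 min; less 30 min break → 9 h 17 min
Total worked: 53 h 51 min = 3231 min.
Regular 44 h 0 min = 2640 min at €47.50/h; overtime 9 h 51 min = 591 min at €95.00/h.
Pay = (2640 × €47.50 + 591 × €95.00) ÷ 60 = €3025.75.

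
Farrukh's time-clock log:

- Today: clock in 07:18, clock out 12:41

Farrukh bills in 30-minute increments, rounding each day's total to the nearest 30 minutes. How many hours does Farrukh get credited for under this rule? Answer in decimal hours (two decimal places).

5.50 hours

Today: 07:18–12:41 = 5 h 23 min → rounds to 5 h 30 min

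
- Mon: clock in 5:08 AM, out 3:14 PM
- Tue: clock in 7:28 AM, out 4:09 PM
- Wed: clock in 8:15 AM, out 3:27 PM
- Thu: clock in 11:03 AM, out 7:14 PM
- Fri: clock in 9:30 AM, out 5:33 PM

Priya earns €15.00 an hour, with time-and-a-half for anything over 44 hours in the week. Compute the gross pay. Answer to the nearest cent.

€633.25

Mon: 5:08 AM–3:14 PM = 10 h 6 min
Tue: 7:28 AM–4:09 PM = 8 h 41 min
Wed: 8:15 AM–3:27 PM = 7 h 12 min
Thu: 11:03 AM–7:14 PM = 8 h 11 min
Fri: 9:30 AM–5:33 PM = 8 h 3 min
Total worked: 42 h 13 min = 2533 min.
Regular 42 h 13 min = 2533 min at €15.00/h; overtime 0 h 0 min = 0 min at €22.50/h.
Pay = (2533 × €15.00 + 0 × €22.50) ÷ 60 = €633.25.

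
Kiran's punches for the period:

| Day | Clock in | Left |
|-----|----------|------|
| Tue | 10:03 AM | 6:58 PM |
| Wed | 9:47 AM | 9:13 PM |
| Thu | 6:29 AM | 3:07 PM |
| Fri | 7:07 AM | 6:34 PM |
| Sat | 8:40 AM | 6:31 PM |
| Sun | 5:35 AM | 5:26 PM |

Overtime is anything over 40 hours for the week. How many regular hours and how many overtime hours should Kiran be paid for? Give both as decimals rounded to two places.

Tue: 10:03 AM–6:58 PM = 8 h 55 min
Wed: 9:47 AM–9:13 PM = 11 h 26 min
Thu: 6:29 AM–3:07 PM = 8 h 38 min
Fri: 7:07 AM–6:34 PM = 11 h 27 min
Sat: 8:40 AM–6:31 PM = 9 h 51 min
Sun: 5:35 AM–5:26 PM = 11 h 51 min
Total worked: 62 h 8 min = 62.13 h.
Threshold 40 h → overtime 22 h 8 min, regular 40 h 0 min.

Regular 40.00 hours, overtime 22.13 hours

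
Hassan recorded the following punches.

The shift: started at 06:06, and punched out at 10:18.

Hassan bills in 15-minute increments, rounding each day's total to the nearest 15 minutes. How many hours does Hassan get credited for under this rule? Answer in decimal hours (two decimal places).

The shift: 06:06–10:18 = 4 h 12 min → rounds to 4 h 15 min

4.25 hours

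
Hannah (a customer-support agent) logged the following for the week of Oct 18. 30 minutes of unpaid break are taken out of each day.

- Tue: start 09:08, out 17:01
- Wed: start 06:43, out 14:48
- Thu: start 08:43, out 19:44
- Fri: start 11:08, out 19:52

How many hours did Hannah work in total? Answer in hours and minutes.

33 h 43 min

Tue: 09:08–17:01 = 7 h 53 min; less 30 min break → 7 h 23 min
Wed: 06:43–14:48 = 8 h 5 min; less 30 min break → 7 h 35 min
Thu: 08:43–19:44 = 11 h 1 min; less 30 min break → 10 h 31 min
Fri: 11:08–19:52 = 8 h 44 min; less 30 min break → 8 h 14 min
Total: 7 h 23 min + 7 h 35 min + 10 h 31 min + 8 h 14 min = 33 h 43 min.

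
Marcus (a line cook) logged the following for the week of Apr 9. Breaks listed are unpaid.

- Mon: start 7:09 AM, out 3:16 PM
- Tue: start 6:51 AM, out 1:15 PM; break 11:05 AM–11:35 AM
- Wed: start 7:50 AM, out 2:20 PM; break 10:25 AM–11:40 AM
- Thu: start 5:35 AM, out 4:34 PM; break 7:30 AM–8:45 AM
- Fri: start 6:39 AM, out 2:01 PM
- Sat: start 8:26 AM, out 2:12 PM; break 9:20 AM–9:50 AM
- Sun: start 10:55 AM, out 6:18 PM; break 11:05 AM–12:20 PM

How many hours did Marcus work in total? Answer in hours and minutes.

47 h 46 min

Mon: 7:09 AM–3:16 PM = 8 h 7 min
Tue: 6:51 AM–1:15 PM = 6 h 24 min; less 30 min break → 5 h 54 min
Wed: 7:50 AM–2:20 PM = 6 h 30 min; less 75 min break → 5 h 15 min
Thu: 5:35 AM–4:34 PM = 10 h 59 min; less 75 min break → 9 h 44 min
Fri: 6:39 AM–2:01 PM = 7 h 22 min
Sat: 8:26 AM–2:12 PM = 5 h 46 min; less 30 min break → 5 h 16 min
Sun: 10:55 AM–6:18 PM = 7 h 23 min; less 75 min break → 6 h 8 min
Total: 8 h 7 min + 5 h 54 min + 5 h 15 min + 9 h 44 min + 7 h 22 min + 5 h 16 min + 6 h 8 min = 47 h 46 min.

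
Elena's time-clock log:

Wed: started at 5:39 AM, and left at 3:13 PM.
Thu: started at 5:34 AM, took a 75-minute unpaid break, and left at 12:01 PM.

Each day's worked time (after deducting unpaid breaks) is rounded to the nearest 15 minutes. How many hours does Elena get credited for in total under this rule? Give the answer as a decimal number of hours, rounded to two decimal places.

14.75 hours

Wed: 5:39 AM–3:13 PM = 9 h 34 min → rounds to 9 h 30 min
Thu: 5:34 AM–12:01 PM = 6 h 27 min − 75 min = 5 h 12 min → rounds to 5 h 15 min
Total credited: 14 h 45 min.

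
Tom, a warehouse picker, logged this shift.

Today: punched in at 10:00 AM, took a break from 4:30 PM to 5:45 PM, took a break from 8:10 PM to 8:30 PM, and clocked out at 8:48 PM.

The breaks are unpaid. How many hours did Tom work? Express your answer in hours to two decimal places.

9.22 hours

Today: 10:00 AM–8:48 PM = 10 h 48 min; less 95 min break → 9 h 13 min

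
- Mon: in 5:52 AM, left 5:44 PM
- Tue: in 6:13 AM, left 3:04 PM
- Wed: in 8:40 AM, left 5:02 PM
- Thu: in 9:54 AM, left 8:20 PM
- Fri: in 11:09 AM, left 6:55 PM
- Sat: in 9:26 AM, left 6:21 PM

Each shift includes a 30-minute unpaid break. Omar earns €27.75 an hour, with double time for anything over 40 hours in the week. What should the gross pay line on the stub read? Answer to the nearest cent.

Mon: 5:52 AM–5:44 PM = 11 h 52 min; less 30 min break → 11 h 22 min
Tue: 6:13 AM–3:04 PM = 8 h 51 min; less 30 min break → 8 h 21 min
Wed: 8:40 AM–5:02 PM = 8 h 22 min; less 30 min break → 7 h 52 min
Thu: 9:54 AM–8:20 PM = 10 h 26 min; less 30 min break → 9 h 56 min
Fri: 11:09 AM–6:55 PM = 7 h 46 min; less 30 min break → 7 h 16 min
Sat: 9:26 AM–6:21 PM = 8 h 55 min; less 30 min break → 8 h 25 min
Total worked: 53 h 12 min = 3192 min.
Regular 40 h 0 min = 2400 min at €27.75/h; overtime 13 h 12 min = 792 min at €55.50/h.
Pay = (2400 × €27.75 + 792 × €55.50) ÷ 60 = €1842.60.

€1842.60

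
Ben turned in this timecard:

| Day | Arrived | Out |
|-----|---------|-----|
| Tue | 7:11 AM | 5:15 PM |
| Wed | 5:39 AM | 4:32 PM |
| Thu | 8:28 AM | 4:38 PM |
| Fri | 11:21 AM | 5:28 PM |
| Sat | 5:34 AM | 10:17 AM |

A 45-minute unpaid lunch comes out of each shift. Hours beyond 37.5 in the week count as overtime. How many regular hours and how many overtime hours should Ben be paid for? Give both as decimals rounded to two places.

Regular 36.20 hours, overtime 0.00 hours

Tue: 7:11 AM–5:15 PM = 10 h 4 min; less 45 min break → 9 h 19 min
Wed: 5:39 AM–4:32 PM = 10 h 53 min; less 45 min break → 10 h 8 min
Thu: 8:28 AM–4:38 PM = 8 h 10 min; less 45 min break → 7 h 25 min
Fri: 11:21 AM–5:28 PM = 6 h 7 min; less 45 min break → 5 h 22 min
Sat: 5:34 AM–10:17 AM = 4 h 43 min; less 45 min break → 3 h 58 min
Total worked: 36 h 12 min = 36.20 h.
Threshold 37.5 h → overtime 0 h 0 min, regular 36 h 12 min.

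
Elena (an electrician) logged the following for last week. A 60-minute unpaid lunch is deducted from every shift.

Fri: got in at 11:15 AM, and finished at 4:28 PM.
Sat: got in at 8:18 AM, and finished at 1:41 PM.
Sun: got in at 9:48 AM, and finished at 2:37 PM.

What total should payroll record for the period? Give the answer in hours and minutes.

12 h 25 min

Fri: 11:15 AM–4:28 PM = 5 h 13 min; less 60 min break → 4 h 13 min
Sat: 8:18 AM–1:41 PM = 5 h 23 min; less 60 min break → 4 h 23 min
Sun: 9:48 AM–2:37 PM = 4 h 49 min; less 60 min break → 3 h 49 min
Total: 4 h 13 min + 4 h 23 min + 3 h 49 min = 12 h 25 min.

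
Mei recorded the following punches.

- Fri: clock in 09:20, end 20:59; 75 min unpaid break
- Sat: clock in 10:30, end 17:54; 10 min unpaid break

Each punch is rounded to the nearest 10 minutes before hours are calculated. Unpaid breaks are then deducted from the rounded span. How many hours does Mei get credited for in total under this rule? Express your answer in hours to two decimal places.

Fri: in 09:20→09:20, out 20:59→21:00; 11 h 40 min − 75 min = 10 h 25 min
Sat: in 10:30→10:30, out 17:54→17:50; 7 h 20 min − 10 min = 7 h 10 min
Total credited: 17 h 35 min.

17.58 hours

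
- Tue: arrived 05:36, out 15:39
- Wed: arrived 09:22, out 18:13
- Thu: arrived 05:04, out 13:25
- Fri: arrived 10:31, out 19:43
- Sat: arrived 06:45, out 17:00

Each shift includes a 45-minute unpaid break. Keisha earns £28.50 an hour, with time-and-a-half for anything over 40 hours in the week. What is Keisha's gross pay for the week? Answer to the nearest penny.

£1266.11

Tue: 05:36–15:39 = 10 h 3 min; less 45 min break → 9 h 18 min
Wed: 09:22–18:13 = 8 h 51 min; less 45 min break → 8 h 6 min
Thu: 05:04–13:25 = 8 h 21 min; less 45 min break → 7 h 36 min
Fri: 10:31–19:43 = 9 h 12 min; less 45 min break → 8 h 27 min
Sat: 06:45–17:00 = 10 h 15 min; less 45 min break → 9 h 30 min
Total worked: 42 h 57 min = 2577 min.
Regular 40 h 0 min = 2400 min at £28.50/h; overtime 2 h 57 min = 177 min at £42.75/h.
Pay = (2400 × £28.50 + 177 × £42.75) ÷ 60 = £1266.11.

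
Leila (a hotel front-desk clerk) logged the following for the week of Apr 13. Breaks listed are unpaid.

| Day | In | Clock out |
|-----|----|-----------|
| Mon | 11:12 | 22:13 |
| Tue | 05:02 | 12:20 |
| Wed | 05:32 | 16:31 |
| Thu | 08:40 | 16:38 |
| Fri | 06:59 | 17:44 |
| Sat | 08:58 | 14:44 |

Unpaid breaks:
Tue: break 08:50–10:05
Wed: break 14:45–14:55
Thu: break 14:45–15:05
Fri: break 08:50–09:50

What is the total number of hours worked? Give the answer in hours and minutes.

Mon: 11:12–22:13 = 11 h 1 min
Tue: 05:02–12:20 = 7 h 18 min; less 75 min break → 6 h 3 min
Wed: 05:32–16:31 = 10 h 59 min; less 10 min break → 10 h 49 min
Thu: 08:40–16:38 = 7 h 58 min; less 20 min break → 7 h 38 min
Fri: 06:59–17:44 = 10 h 45 min; less 60 min break → 9 h 45 min
Sat: 08:58–14:44 = 5 h 46 min
Total: 11 h 1 min + 6 h 3 min + 10 h 49 min + 7 h 38 min + 9 h 45 min + 5 h 46 min = 51 h 2 min.

51 h 2 min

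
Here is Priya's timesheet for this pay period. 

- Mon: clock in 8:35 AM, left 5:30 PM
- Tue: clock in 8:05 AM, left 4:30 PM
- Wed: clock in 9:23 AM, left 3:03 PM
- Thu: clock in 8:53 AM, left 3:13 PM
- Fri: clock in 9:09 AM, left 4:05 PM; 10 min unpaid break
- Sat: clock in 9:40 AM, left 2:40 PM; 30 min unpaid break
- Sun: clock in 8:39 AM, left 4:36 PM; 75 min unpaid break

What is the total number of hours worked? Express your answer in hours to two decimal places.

Mon: 8:35 AM–5:30 PM = 8 h 55 min
Tue: 8:05 AM–4:30 PM = 8 h 25 min
Wed: 9:23 AM–3:03 PM = 5 h 40 min
Thu: 8:53 AM–3:13 PM = 6 h 20 min
Fri: 9:09 AM–4:05 PM = 6 h 56 min; less 10 min break → 6 h 46 min
Sat: 9:40 AM–2:40 PM = 5 h 0 min; less 30 min break → 4 h 30 min
Sun: 8:39 AM–4:36 PM = 7 h 57 min; less 75 min break → 6 h 42 min
Total: 8 h 55 min + 8 h 25 min + 5 h 40 min + 6 h 20 min + 6 h 46 min + 4 h 30 min + 6 h 42 min = 47 h 18 min.

47.30 hours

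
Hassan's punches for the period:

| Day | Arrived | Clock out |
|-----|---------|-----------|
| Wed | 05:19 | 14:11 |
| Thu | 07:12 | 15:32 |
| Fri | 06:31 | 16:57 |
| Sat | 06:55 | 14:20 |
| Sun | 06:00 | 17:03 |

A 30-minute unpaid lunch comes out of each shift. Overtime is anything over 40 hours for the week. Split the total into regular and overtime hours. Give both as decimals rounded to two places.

Regular 40.00 hours, overtime 3.60 hours

Wed: 05:19–14:11 = 8 h 52 min; less 30 min break → 8 h 22 min
Thu: 07:12–15:32 = 8 h 20 min; less 30 min break → 7 h 50 min
Fri: 06:31–16:57 = 10 h 26 min; less 30 min break → 9 h 56 min
Sat: 06:55–14:20 = 7 h 25 min; less 30 min break → 6 h 55 min
Sun: 06:00–17:03 = 11 h 3 min; less 30 min break → 10 h 33 min
Total worked: 43 h 36 min = 43.60 h.
Threshold 40 h → overtime 3 h 36 min, regular 40 h 0 min.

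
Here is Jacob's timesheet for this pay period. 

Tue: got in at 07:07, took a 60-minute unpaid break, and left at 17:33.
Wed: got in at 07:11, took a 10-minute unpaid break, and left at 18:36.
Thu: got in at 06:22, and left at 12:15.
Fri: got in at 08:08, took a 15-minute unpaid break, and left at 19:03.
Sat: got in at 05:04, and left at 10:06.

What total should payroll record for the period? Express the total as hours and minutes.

Tue: 07:07–17:33 = 10 h 26 min; less 60 min break → 9 h 26 min
Wed: 07:11–18:36 = 11 h 25 min; less 10 min break → 11 h 15 min
Thu: 06:22–12:15 = 5 h 53 min
Fri: 08:08–19:03 = 10 h 55 min; less 15 min break → 10 h 40 min
Sat: 05:04–10:06 = 5 h 2 min
Total: 9 h 26 min + 11 h 15 min + 5 h 53 min + 10 h 40 min + 5 h 2 min = 42 h 16 min.

42 h 16 min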